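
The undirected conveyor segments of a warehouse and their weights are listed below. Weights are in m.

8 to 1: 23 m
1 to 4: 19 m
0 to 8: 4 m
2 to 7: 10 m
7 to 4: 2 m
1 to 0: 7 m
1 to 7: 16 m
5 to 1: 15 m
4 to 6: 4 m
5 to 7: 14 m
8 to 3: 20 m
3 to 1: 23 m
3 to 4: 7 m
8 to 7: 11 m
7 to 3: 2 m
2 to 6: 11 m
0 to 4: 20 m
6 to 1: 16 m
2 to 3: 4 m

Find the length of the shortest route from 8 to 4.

13 m

Enumerating some paths:
8–7–3–4: 11+2+7 = 20
8–0–4: 4+20 = 24
8–7–4: 11+2 = 13
8–3–7–4: 20+2+2 = 24
Cheapest is 8–7–4 at 13 m.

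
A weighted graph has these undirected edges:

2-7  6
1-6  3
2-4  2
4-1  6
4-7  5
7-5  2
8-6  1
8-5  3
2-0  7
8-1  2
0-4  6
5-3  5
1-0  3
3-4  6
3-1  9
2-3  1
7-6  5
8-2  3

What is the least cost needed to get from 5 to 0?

Settle nodes by increasing distance from 5:
5: 0
7: 2  (via 5)
8: 3  (via 5)
6: 4  (via 8)
1: 5  (via 8)
3: 5  (via 5)
2: 6  (via 8)
4: 7  (via 7)
0: 8  (via 1)
Shortest route: 5–8–1–0 = 8.

8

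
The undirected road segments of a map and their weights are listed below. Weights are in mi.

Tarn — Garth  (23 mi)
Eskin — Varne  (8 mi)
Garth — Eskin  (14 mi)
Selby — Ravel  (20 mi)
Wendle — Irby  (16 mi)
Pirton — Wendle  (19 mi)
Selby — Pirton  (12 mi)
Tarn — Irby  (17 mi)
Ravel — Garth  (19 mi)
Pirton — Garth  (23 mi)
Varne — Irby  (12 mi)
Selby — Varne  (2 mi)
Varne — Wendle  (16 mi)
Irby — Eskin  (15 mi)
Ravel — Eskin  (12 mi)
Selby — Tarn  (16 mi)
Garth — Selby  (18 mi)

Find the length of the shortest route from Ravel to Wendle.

36 mi

Running Dijkstra from Ravel:
Ravel: 0
Eskin: 12  (via Ravel)
Garth: 19  (via Ravel)
Selby: 20  (via Ravel)
Varne: 20  (via Eskin)
Irby: 27  (via Eskin)
Pirton: 32  (via Selby)
Tarn: 36  (via Selby)
Wendle: 36  (via Varne)
Shortest route: Ravel–Eskin–Varne–Wendle = 36 mi.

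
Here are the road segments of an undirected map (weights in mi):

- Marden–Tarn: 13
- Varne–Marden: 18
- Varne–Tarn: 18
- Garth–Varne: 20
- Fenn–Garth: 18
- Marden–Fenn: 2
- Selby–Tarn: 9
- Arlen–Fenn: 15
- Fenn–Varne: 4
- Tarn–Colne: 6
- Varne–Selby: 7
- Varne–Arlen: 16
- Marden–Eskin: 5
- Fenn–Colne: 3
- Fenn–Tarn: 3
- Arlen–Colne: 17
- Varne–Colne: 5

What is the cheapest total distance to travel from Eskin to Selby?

18 mi

Settle nodes by increasing distance from Eskin:
Eskin: 0
Marden: 5  (via Eskin)
Fenn: 7  (via Marden)
Colne: 10  (via Fenn)
Tarn: 10  (via Fenn)
Varne: 11  (via Fenn)
Selby: 18  (via Varne)
Shortest route: Eskin–Marden–Fenn–Varne–Selby = 18 mi.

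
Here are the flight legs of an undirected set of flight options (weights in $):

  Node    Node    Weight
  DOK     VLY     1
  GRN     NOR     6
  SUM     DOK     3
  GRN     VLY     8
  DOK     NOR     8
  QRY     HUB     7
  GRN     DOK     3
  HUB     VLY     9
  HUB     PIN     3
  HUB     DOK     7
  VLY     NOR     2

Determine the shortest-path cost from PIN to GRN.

$13

Compare a few routes:
PIN - HUB - DOK - GRN: 3+7+3 = 13
PIN - HUB - VLY - DOK - GRN: 3+9+1+3 = 16
The minimum is $13 via PIN - HUB - DOK - GRN.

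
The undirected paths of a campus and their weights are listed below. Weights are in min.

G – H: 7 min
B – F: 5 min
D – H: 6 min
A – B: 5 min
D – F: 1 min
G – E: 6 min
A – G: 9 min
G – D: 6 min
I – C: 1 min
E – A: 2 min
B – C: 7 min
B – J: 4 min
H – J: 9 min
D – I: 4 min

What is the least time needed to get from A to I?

13 min

Candidate routes:
A → B → F → D → I: 5+5+1+4 = 15
A → G → D → I: 9+6+4 = 19
A → B → C → I: 5+7+1 = 13
A → E → G → D → I: 2+6+6+4 = 18
The minimum is 13 min via A → B → C → I.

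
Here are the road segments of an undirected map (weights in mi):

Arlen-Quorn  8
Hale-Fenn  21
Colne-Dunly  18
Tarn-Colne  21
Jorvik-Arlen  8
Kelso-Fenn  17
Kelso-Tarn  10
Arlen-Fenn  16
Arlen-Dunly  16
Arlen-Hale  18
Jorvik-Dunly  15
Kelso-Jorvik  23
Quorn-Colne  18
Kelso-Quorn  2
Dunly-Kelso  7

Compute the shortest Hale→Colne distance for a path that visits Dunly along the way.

52 mi

Best Hale to Dunly: Hale–Arlen–Dunly costing 34
Best Dunly to Colne: Dunly–Colne costing 18
Total via Dunly: 34 + 18 = 52 mi.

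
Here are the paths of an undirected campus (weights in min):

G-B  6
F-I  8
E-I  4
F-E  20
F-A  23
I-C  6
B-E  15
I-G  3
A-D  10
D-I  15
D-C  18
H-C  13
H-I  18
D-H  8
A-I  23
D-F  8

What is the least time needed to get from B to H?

Running Dijkstra from B:
B: 0
G: 6  (via B)
I: 9  (via G)
E: 13  (via I)
C: 15  (via I)
F: 17  (via I)
D: 24  (via I)
H: 27  (via I)
Shortest route: B–G–I–H = 27 min.

27 min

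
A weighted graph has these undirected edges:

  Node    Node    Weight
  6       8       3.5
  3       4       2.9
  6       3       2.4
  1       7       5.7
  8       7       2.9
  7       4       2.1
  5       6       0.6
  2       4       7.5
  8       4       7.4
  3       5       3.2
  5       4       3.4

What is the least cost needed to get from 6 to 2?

Running Dijkstra from 6:
6: 0
5: 0.6  (via 6)
3: 2.4  (via 6)
8: 3.5  (via 6)
4: 4  (via 5)
7: 6.1  (via 4)
2: 11.5  (via 4)
Shortest route: 6 → 5 → 4 → 2 = 11.5.

11.5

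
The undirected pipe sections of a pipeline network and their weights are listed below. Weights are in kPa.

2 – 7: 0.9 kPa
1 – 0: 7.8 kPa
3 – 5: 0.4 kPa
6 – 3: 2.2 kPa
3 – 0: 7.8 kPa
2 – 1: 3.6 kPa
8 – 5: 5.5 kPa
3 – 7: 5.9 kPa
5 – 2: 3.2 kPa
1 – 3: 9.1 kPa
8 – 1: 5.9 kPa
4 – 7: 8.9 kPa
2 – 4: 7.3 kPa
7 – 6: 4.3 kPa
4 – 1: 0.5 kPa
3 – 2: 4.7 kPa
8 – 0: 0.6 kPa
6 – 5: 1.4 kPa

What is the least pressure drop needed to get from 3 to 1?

Shortest distances from 3:
3: 0
5: 0.4  (via 3)
6: 1.8  (via 5)
2: 3.6  (via 5)
7: 4.5  (via 2)
8: 5.9  (via 5)
0: 6.5  (via 8)
1: 7.2  (via 2)
Shortest route: 3–5–2–1 = 7.2 kPa.

7.2 kPa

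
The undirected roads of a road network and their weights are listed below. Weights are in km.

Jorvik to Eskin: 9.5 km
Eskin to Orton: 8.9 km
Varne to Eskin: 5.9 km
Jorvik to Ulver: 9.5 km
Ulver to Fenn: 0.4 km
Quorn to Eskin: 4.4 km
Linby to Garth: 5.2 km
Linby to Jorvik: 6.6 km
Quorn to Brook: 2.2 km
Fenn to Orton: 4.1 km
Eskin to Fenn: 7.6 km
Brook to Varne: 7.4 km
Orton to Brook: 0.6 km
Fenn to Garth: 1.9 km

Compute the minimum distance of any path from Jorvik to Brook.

14.6 km

Candidate routes:
Jorvik–Linby–Garth–Fenn–Orton–Brook: 6.6+5.2+1.9+4.1+0.6 = 18.4
Jorvik–Eskin–Quorn–Brook: 9.5+4.4+2.2 = 16.1
Jorvik–Ulver–Fenn–Orton–Brook: 9.5+0.4+4.1+0.6 = 14.6
The minimum is 14.6 km via Jorvik–Ulver–Fenn–Orton–Brook.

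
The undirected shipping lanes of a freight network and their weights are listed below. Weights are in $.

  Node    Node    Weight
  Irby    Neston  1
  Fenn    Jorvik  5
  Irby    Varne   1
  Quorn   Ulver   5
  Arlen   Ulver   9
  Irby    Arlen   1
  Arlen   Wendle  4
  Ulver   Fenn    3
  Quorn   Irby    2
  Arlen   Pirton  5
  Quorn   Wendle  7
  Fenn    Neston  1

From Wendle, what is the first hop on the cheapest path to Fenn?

Candidate routes:
Wendle - Arlen - Irby - Neston - Fenn: 4+1+1+1 = 7
Wendle - Quorn - Irby - Neston - Fenn: 7+2+1+1 = 11
The minimum is $7 via Wendle - Arlen - Irby - Neston - Fenn.
So from Wendle the first move is to Arlen.

Arlen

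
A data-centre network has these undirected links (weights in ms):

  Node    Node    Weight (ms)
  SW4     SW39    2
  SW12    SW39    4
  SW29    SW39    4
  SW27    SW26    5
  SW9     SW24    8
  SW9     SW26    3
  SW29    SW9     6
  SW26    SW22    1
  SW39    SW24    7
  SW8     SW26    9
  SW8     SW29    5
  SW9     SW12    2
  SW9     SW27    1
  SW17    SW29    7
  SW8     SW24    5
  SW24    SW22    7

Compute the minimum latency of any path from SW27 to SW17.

Running Dijkstra from SW27:
SW27: 0
SW9: 1  (via SW27)
SW12: 3  (via SW9)
SW26: 4  (via SW9)
SW22: 5  (via SW26)
SW39: 7  (via SW12)
SW29: 7  (via SW9)
SW4: 9  (via SW39)
SW24: 9  (via SW9)
SW8: 12  (via SW29)
SW17: 14  (via SW29)
Shortest route: SW27 → SW9 → SW29 → SW17 = 14 ms.

14 ms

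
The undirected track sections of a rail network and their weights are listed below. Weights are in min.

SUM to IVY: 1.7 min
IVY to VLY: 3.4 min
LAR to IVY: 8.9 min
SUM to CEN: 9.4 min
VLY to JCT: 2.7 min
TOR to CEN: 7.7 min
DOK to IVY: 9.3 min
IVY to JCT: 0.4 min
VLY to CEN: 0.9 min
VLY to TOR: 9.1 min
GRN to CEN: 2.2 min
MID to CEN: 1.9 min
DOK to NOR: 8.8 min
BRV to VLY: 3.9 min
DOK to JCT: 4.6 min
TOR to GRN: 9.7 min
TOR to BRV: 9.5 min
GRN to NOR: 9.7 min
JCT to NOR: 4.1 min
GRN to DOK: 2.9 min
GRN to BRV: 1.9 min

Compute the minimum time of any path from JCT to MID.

5.5 min

Running Dijkstra from JCT:
JCT: 0
IVY: 0.4  (via JCT)
SUM: 2.1  (via IVY)
VLY: 2.7  (via JCT)
CEN: 3.6  (via VLY)
NOR: 4.1  (via JCT)
DOK: 4.6  (via JCT)
MID: 5.5  (via CEN)
Shortest route: JCT → VLY → CEN → MID = 5.5 min.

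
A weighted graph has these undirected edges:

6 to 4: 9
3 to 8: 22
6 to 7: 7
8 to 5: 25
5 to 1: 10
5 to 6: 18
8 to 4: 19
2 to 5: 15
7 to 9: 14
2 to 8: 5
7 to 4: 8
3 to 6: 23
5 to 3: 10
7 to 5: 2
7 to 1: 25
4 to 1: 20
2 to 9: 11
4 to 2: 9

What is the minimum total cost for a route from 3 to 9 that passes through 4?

40

Shortest 3→4: 3 → 5 → 7 → 4 = 20
Best 4 to 9: 4 → 2 → 9 costing 20
Total via 4: 20 + 20 = 40.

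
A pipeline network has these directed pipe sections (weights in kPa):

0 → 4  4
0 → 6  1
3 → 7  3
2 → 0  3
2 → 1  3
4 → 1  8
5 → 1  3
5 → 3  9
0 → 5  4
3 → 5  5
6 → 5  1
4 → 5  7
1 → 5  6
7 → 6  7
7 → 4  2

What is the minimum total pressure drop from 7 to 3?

Enumerating some paths:
7 → 6 → 5 → 3: 7+1+9 = 17
7 → 4 → 1 → 5 → 3: 2+8+6+9 = 25
7 → 4 → 5 → 3: 2+7+9 = 18
Cheapest is 7 → 6 → 5 → 3 at 17 kPa.

17 kPa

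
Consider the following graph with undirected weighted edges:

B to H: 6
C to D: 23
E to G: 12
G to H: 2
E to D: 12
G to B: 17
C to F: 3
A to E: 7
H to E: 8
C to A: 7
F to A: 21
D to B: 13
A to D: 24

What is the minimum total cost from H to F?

Enumerating some paths:
H → E → A → C → F: 8+7+7+3 = 25
H → G → E → A → C → F: 2+12+7+7+3 = 31
H → E → A → F: 8+7+21 = 36
H → G → E → A → F: 2+12+7+21 = 42
The minimum is 25 via H → E → A → C → F.

25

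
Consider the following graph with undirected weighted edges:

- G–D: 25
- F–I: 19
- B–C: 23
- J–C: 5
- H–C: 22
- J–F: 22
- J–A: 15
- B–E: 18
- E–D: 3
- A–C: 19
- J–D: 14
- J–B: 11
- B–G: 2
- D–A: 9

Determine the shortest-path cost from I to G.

Enumerating some paths:
I → F → J → C → B → G: 19+22+5+23+2 = 71
I → F → J → B → G: 19+22+11+2 = 54
The minimum is 54 via I → F → J → B → G.

54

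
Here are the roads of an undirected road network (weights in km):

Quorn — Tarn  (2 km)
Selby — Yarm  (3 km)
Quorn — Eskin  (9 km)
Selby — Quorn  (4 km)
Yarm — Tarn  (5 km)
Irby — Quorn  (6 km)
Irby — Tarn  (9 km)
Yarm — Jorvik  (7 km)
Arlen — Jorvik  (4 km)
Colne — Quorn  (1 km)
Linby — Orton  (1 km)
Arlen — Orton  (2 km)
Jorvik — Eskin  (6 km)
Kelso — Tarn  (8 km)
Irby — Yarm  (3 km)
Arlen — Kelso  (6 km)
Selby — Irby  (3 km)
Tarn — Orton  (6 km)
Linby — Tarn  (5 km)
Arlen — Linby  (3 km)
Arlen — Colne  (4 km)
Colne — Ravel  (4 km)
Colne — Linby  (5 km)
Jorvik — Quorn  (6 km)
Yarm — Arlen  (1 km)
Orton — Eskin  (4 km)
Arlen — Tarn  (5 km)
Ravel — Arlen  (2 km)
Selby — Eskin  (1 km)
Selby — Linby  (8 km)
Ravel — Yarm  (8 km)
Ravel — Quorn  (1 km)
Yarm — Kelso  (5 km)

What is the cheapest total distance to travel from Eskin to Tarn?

7 km

Compare a few routes:
Eskin–Selby–Yarm–Tarn: 1+3+5 = 9
Eskin–Selby–Quorn–Tarn: 1+4+2 = 7
The minimum is 7 km via Eskin–Selby–Quorn–Tarn.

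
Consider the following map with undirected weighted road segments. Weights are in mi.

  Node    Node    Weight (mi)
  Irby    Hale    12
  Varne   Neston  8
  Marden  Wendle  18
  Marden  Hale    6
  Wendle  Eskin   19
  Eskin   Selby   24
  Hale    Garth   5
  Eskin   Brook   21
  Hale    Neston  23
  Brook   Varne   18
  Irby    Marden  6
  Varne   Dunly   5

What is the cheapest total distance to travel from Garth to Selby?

Settle nodes by increasing distance from Garth:
Garth: 0
Hale: 5  (via Garth)
Marden: 11  (via Hale)
Irby: 17  (via Hale)
Neston: 28  (via Hale)
Wendle: 29  (via Marden)
Varne: 36  (via Neston)
Dunly: 41  (via Varne)
Eskin: 48  (via Wendle)
Brook: 54  (via Varne)
Selby: 72  (via Eskin)
Shortest route: Garth–Hale–Marden–Wendle–Eskin–Selby = 72 mi.

72 mi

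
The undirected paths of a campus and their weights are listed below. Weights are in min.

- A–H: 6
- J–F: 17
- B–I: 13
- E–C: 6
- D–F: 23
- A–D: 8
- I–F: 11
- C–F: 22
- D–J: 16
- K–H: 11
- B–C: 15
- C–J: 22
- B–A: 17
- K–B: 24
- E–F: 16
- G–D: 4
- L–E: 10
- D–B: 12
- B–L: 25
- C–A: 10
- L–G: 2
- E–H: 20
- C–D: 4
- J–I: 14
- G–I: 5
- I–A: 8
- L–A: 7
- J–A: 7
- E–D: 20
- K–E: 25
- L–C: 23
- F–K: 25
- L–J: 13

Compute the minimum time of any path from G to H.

Enumerating some paths:
G–D–A–H: 4+8+6 = 18
G–I–A–H: 5+8+6 = 19
G–L–A–H: 2+7+6 = 15
Cheapest is G–L–A–H at 15 min.

15 min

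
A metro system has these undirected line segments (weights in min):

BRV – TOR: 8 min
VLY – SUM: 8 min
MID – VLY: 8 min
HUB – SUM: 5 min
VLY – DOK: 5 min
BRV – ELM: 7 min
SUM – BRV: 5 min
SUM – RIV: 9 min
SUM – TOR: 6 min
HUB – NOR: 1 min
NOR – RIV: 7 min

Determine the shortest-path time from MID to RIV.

25 min

Settle nodes by increasing distance from MID:
MID: 0
VLY: 8  (via MID)
DOK: 13  (via VLY)
SUM: 16  (via VLY)
BRV: 21  (via SUM)
HUB: 21  (via SUM)
NOR: 22  (via HUB)
TOR: 22  (via SUM)
RIV: 25  (via SUM)
Shortest route: MID–VLY–SUM–RIV = 25 min.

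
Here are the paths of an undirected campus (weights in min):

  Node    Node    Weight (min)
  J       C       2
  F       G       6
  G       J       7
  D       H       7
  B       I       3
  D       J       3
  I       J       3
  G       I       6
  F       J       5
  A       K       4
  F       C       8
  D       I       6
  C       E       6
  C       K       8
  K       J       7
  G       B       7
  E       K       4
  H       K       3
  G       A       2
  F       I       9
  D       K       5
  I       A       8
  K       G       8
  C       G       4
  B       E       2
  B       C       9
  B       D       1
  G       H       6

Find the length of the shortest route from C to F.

7 min

Compare a few routes:
C → G → F: 4+6 = 10
C → J → F: 2+5 = 7
C → F: 8 = 8
The minimum is 7 min via C → J → F.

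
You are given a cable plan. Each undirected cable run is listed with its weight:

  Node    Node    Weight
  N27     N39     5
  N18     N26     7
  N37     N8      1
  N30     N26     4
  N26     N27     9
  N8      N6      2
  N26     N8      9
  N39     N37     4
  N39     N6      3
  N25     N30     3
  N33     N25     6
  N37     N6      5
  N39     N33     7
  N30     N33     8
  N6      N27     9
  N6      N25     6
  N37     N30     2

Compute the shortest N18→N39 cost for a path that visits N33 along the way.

Best N18 to N33: N18 → N26 → N30 → N33 costing 19
Best N33 to N39: N33 → N39 costing 7
Total via N33: 19 + 7 = 26.

26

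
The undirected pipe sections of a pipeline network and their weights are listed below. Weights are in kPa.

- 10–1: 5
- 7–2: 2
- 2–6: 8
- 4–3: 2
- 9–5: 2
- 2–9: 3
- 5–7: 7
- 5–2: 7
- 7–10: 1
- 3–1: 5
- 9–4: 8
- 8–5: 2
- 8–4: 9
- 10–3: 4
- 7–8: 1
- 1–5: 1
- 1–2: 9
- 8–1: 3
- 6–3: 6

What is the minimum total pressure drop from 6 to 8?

11 kPa

Enumerating some paths:
6 → 3 → 1 → 5 → 8: 6+5+1+2 = 14
6 → 3 → 10 → 7 → 8: 6+4+1+1 = 12
6 → 3 → 1 → 8: 6+5+3 = 14
6 → 2 → 7 → 8: 8+2+1 = 11
The minimum is 11 kPa via 6 → 2 → 7 → 8.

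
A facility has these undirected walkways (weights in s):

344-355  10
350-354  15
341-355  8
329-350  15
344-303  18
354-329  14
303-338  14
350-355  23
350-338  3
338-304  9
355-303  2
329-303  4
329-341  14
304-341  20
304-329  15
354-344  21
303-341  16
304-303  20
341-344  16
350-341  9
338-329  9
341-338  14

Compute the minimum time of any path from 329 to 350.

Settle nodes by increasing distance from 329:
329: 0
303: 4  (via 329)
355: 6  (via 303)
338: 9  (via 329)
350: 12  (via 338)
Shortest route: 329 → 338 → 350 = 12 s.

12 s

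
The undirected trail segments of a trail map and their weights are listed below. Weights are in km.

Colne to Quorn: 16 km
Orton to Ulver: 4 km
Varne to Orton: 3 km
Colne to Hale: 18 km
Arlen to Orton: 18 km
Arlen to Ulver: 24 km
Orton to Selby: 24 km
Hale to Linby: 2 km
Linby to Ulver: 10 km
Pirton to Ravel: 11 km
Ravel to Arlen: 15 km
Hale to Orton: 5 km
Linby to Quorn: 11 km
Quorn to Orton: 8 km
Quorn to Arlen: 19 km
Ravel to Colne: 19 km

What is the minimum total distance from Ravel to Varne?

Candidate routes:
Ravel → Colne → Hale → Orton → Varne: 19+18+5+3 = 45
Ravel → Arlen → Orton → Varne: 15+18+3 = 36
Ravel → Colne → Quorn → Orton → Varne: 19+16+8+3 = 46
Ravel → Arlen → Quorn → Orton → Varne: 15+19+8+3 = 45
The minimum is 36 km via Ravel → Arlen → Orton → Varne.

36 km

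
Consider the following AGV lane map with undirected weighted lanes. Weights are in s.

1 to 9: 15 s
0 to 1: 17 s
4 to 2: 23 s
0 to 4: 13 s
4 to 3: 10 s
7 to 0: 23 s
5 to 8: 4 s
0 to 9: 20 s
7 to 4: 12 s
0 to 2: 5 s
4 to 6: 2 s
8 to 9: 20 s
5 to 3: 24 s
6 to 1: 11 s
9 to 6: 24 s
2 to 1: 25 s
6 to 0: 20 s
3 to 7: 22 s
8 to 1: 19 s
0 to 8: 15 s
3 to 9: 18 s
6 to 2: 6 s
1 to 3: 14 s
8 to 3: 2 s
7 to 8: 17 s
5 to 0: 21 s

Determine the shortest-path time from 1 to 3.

Enumerating some paths:
1 → 8 → 3: 19+2 = 21
1 → 3: 14 = 14
Cheapest is 1 → 3 at 14 s.

14 s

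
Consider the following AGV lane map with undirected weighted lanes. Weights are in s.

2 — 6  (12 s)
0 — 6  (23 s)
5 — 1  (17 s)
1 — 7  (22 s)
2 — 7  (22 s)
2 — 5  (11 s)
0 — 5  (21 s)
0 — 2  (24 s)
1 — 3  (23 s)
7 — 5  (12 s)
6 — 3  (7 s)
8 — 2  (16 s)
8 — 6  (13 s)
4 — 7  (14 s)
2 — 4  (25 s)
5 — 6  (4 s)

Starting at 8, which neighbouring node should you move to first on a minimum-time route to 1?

Compare a few routes:
8–6–5–1: 13+4+17 = 34
8–2–6–5–1: 16+12+4+17 = 49
8–6–3–1: 13+7+23 = 43
8–2–5–1: 16+11+17 = 44
Cheapest is 8–6–5–1 at 34 s.
So from 8 the first move is to 6.

6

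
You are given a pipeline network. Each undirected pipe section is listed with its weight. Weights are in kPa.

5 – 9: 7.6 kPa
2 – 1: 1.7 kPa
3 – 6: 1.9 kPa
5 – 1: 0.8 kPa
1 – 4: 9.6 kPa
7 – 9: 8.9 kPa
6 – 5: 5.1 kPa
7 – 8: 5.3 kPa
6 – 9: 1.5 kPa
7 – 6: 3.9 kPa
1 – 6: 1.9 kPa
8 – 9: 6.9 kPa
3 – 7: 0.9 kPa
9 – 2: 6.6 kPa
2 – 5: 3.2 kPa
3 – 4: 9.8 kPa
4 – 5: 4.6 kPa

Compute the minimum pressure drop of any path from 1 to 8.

Candidate routes:
1 - 6 - 9 - 8: 1.9+1.5+6.9 = 10.3
1 - 6 - 3 - 7 - 8: 1.9+1.9+0.9+5.3 = 10
The minimum is 10 kPa via 1 - 6 - 3 - 7 - 8.

10 kPa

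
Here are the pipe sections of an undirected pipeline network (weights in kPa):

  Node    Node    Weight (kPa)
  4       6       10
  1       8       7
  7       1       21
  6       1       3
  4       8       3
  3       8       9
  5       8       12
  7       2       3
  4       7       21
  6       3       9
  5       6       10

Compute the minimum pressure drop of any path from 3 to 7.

33 kPa

Running Dijkstra from 3:
3: 0
6: 9  (via 3)
8: 9  (via 3)
1: 12  (via 6)
4: 12  (via 8)
5: 19  (via 6)
7: 33  (via 1)
Shortest route: 3–6–1–7 = 33 kPa.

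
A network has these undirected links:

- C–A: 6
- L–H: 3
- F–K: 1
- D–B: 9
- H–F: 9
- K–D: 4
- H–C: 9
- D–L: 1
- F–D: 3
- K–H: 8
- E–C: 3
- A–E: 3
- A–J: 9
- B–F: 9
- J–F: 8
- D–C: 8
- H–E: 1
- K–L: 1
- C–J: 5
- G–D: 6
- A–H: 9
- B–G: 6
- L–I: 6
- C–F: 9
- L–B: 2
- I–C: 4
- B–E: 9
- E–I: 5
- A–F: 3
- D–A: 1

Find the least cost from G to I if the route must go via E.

Shortest G→E: G–D–A–E = 10
Best E to I: E–I costing 5
Total via E: 10 + 5 = 15.

15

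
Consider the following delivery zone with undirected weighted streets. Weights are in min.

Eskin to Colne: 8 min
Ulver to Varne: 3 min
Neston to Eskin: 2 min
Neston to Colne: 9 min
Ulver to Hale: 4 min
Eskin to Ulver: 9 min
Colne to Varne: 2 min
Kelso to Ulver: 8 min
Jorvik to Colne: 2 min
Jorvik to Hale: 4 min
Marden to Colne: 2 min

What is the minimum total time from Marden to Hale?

8 min

Running Dijkstra from Marden:
Marden: 0
Colne: 2  (via Marden)
Varne: 4  (via Colne)
Jorvik: 4  (via Colne)
Ulver: 7  (via Varne)
Hale: 8  (via Jorvik)
Shortest route: Marden → Colne → Jorvik → Hale = 8 min.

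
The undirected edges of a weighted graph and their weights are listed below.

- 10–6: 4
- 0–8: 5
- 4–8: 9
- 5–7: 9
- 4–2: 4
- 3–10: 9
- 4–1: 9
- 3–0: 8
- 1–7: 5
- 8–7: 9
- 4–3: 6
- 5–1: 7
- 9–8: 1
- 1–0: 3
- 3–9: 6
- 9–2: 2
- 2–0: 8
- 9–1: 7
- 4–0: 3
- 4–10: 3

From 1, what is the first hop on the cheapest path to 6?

Compare a few routes:
1–9–2–4–10–6: 7+2+4+3+4 = 20
1–0–8–9–2–4–10–6: 3+5+1+2+4+3+4 = 22
1–4–10–6: 9+3+4 = 16
1–0–4–10–6: 3+3+3+4 = 13
Cheapest is 1–0–4–10–6 at 13.
So from 1 the first move is to 0.

0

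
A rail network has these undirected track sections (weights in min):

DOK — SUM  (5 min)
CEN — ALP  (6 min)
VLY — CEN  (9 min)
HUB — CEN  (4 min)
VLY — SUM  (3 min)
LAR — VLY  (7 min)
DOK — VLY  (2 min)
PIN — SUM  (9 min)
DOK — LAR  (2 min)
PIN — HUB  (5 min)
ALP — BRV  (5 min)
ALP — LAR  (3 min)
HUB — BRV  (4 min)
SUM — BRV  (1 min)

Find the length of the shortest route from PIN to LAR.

Compare a few routes:
PIN - HUB - BRV - SUM - DOK - LAR: 5+4+1+5+2 = 17
PIN - HUB - BRV - SUM - VLY - DOK - LAR: 5+4+1+3+2+2 = 17
PIN - SUM - DOK - LAR: 9+5+2 = 16
The minimum is 16 min via PIN - SUM - DOK - LAR.

16 min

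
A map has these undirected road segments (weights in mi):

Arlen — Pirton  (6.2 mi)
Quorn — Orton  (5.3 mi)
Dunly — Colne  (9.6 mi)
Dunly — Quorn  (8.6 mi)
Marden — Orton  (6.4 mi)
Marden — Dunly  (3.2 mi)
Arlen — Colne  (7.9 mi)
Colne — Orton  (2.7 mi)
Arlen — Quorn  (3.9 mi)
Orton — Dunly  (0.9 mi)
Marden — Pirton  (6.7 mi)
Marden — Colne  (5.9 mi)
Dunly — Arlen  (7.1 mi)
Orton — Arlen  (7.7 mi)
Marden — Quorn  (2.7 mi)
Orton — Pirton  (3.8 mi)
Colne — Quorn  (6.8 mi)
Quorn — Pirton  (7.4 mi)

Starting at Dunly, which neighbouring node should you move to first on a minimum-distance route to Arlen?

Arlen

Compare a few routes:
Dunly - Orton - Arlen: 0.9+7.7 = 8.6
Dunly - Arlen: 7.1 = 7.1
Cheapest is Dunly - Arlen at 7.1 mi.
So from Dunly the first move is to Arlen.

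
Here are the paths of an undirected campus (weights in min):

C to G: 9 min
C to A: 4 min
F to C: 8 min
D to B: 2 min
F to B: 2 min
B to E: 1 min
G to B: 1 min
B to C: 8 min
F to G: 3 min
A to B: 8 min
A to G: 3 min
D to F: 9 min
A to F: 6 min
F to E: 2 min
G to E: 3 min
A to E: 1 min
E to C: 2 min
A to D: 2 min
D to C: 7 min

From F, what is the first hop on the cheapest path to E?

Enumerating some paths:
F–E: 2 = 2
F–B–E: 2+1 = 3
Cheapest is F–E at 2 min.
So from F the first move is to E.

E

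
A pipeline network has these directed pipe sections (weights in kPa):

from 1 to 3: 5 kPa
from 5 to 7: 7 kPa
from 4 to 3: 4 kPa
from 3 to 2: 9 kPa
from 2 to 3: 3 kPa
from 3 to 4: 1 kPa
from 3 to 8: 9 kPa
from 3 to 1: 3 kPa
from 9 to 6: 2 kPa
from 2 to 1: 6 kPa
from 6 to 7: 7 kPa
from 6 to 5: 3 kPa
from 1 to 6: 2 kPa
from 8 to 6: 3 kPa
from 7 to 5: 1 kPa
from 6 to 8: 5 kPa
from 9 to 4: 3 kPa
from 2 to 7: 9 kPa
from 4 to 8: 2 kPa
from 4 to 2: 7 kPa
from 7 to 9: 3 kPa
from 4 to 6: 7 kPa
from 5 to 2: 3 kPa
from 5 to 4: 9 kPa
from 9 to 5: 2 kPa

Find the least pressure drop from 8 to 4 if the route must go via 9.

16 kPa

Best 8 to 9: 8–6–7–9 costing 13
Shortest 9→4: 9–4 = 3
Total via 9: 13 + 3 = 16 kPa.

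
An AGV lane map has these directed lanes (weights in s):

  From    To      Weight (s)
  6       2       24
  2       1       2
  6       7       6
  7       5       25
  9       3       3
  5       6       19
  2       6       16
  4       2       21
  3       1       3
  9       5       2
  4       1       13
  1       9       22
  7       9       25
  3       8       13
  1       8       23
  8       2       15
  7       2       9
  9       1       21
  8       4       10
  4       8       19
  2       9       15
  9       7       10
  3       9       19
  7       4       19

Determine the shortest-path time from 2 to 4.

Compare a few routes:
2 - 1 - 8 - 4: 2+23+10 = 35
2 - 9 - 3 - 8 - 4: 15+3+13+10 = 41
Cheapest is 2 - 1 - 8 - 4 at 35 s.

35 s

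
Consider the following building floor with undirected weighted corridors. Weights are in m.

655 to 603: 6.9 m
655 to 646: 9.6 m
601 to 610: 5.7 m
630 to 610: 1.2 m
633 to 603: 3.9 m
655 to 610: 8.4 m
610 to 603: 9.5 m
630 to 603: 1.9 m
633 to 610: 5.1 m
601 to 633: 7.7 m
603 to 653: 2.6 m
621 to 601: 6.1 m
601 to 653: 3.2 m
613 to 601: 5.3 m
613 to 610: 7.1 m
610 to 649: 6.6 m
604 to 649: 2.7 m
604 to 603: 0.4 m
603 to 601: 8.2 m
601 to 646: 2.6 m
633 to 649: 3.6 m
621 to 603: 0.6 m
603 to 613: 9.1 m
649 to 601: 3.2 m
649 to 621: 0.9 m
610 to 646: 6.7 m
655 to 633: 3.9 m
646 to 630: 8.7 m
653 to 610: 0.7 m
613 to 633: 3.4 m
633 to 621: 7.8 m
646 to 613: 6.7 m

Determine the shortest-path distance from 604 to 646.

7.7 m

Settle nodes by increasing distance from 604:
604: 0
603: 0.4  (via 604)
621: 1  (via 603)
649: 1.9  (via 621)
630: 2.3  (via 603)
653: 3  (via 603)
610: 3.5  (via 630)
633: 4.3  (via 603)
601: 5.1  (via 649)
655: 7.3  (via 603)
646: 7.7  (via 601)
Shortest route: 604–603–621–649–601–646 = 7.7 m.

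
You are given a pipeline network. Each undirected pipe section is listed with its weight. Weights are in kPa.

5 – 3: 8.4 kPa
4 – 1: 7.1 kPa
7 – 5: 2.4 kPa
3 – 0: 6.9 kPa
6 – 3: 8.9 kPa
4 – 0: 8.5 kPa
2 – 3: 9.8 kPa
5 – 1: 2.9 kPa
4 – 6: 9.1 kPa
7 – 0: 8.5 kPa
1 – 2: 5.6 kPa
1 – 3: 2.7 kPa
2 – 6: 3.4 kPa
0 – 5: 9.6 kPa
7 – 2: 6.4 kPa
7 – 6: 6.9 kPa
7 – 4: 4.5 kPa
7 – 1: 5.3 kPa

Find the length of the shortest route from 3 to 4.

Compare a few routes:
3 → 1 → 7 → 4: 2.7+5.3+4.5 = 12.5
3 → 1 → 5 → 7 → 4: 2.7+2.9+2.4+4.5 = 12.5
3 → 1 → 4: 2.7+7.1 = 9.8
The minimum is 9.8 kPa via 3 → 1 → 4.

9.8 kPa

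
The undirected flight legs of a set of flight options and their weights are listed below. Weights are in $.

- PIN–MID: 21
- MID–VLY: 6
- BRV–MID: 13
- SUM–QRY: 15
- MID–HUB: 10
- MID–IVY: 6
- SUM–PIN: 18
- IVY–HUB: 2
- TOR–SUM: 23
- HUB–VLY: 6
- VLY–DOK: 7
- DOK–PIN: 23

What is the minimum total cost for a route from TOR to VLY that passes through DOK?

Best TOR to DOK: TOR → SUM → PIN → DOK costing 64
Shortest DOK→VLY: DOK → VLY = 7
Total via DOK: 64 + 7 = $71.

$71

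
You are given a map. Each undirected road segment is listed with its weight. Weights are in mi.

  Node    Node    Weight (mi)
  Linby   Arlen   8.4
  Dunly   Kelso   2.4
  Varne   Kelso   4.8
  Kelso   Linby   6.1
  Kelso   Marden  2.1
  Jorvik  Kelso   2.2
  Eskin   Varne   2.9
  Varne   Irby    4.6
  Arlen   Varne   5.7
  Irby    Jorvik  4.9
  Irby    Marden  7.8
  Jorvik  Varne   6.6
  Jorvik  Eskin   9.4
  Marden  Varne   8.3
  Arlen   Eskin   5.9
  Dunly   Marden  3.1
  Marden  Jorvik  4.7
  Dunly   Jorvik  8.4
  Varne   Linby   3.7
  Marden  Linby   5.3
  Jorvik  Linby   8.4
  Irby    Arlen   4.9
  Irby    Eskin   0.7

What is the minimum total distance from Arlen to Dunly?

Shortest distances from Arlen:
Arlen: 0
Irby: 4.9  (via Arlen)
Eskin: 5.6  (via Irby)
Varne: 5.7  (via Arlen)
Linby: 8.4  (via Arlen)
Jorvik: 9.8  (via Irby)
Kelso: 10.5  (via Varne)
Marden: 12.6  (via Kelso)
Dunly: 12.9  (via Kelso)
Shortest route: Arlen–Varne–Kelso–Dunly = 12.9 mi.

12.9 mi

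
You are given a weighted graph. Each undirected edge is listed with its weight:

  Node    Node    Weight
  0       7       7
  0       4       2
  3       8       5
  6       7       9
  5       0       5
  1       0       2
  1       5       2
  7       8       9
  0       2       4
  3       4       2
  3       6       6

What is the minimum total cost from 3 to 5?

8

Running Dijkstra from 3:
3: 0
4: 2  (via 3)
0: 4  (via 4)
8: 5  (via 3)
1: 6  (via 0)
6: 6  (via 3)
2: 8  (via 0)
5: 8  (via 1)
Shortest route: 3 → 4 → 0 → 1 → 5 = 8.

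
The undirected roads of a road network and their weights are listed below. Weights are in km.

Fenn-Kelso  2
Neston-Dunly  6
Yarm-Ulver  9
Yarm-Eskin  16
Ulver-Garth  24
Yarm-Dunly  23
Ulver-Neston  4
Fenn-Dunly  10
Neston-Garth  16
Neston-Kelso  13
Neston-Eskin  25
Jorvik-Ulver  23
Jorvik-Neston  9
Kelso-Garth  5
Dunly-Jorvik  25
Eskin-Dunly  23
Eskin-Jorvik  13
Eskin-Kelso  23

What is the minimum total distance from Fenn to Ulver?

19 km

Running Dijkstra from Fenn:
Fenn: 0
Kelso: 2  (via Fenn)
Garth: 7  (via Kelso)
Dunly: 10  (via Fenn)
Neston: 15  (via Kelso)
Ulver: 19  (via Neston)
Shortest route: Fenn–Kelso–Neston–Ulver = 19 km.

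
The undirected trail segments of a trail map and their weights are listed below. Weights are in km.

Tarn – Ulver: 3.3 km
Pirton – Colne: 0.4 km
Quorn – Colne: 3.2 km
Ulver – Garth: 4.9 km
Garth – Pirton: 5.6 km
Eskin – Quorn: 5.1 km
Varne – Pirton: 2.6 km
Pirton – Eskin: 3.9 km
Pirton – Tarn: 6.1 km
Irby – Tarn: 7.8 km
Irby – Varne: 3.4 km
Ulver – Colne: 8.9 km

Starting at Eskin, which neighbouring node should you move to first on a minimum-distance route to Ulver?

Candidate routes:
Eskin–Pirton–Colne–Ulver: 3.9+0.4+8.9 = 13.2
Eskin–Pirton–Garth–Ulver: 3.9+5.6+4.9 = 14.4
Eskin–Pirton–Tarn–Ulver: 3.9+6.1+3.3 = 13.3
Cheapest is Eskin–Pirton–Colne–Ulver at 13.2 km.
So from Eskin the first move is to Pirton.

Pirton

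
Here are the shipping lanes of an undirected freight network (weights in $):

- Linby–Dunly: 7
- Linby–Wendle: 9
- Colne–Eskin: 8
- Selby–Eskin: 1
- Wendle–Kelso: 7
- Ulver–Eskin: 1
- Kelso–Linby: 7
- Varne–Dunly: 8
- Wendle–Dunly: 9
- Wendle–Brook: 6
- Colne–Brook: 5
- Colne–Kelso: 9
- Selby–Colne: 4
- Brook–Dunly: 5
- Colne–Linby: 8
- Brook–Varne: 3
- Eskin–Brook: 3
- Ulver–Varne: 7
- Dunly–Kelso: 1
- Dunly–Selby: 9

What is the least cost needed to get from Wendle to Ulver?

Enumerating some paths:
Wendle → Brook → Colne → Selby → Eskin → Ulver: 6+5+4+1+1 = 17
Wendle → Brook → Eskin → Ulver: 6+3+1 = 10
Wendle → Brook → Varne → Ulver: 6+3+7 = 16
Wendle → Kelso → Dunly → Brook → Eskin → Ulver: 7+1+5+3+1 = 17
The minimum is $10 via Wendle → Brook → Eskin → Ulver.

$10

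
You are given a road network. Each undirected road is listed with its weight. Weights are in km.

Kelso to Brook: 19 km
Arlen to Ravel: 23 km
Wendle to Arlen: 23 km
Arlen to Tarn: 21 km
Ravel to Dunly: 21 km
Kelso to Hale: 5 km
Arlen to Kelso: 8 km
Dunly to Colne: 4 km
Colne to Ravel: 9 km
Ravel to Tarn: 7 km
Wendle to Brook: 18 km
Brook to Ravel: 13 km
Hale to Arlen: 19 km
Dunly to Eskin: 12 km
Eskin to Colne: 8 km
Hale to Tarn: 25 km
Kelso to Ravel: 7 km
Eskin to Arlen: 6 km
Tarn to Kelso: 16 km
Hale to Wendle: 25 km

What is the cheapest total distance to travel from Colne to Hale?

Settle nodes by increasing distance from Colne:
Colne: 0
Dunly: 4  (via Colne)
Eskin: 8  (via Colne)
Ravel: 9  (via Colne)
Arlen: 14  (via Eskin)
Kelso: 16  (via Ravel)
Tarn: 16  (via Ravel)
Hale: 21  (via Kelso)
Shortest route: Colne → Ravel → Kelso → Hale = 21 km.

21 km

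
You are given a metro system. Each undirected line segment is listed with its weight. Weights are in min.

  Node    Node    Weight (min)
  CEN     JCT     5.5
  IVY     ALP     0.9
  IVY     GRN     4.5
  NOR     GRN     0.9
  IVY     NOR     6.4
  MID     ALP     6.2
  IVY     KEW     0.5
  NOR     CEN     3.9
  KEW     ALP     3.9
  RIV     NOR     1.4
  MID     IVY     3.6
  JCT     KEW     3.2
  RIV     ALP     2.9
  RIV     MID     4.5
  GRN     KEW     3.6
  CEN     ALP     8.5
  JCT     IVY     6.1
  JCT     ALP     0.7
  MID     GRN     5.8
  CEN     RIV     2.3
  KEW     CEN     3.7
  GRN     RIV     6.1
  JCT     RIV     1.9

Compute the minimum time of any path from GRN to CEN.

Settle nodes by increasing distance from GRN:
GRN: 0
NOR: 0.9  (via GRN)
RIV: 2.3  (via NOR)
KEW: 3.6  (via GRN)
IVY: 4.1  (via KEW)
JCT: 4.2  (via RIV)
CEN: 4.6  (via RIV)
Shortest route: GRN–NOR–RIV–CEN = 4.6 min.

4.6 min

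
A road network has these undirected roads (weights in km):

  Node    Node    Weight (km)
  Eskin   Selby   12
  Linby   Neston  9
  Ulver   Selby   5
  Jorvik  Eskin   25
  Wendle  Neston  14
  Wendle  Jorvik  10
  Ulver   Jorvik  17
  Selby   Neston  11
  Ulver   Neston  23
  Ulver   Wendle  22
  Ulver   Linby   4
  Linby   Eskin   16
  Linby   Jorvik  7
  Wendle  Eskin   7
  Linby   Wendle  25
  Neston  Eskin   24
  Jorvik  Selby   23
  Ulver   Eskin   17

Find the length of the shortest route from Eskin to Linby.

Enumerating some paths:
Eskin - Selby - Ulver - Linby: 12+5+4 = 21
Eskin - Ulver - Linby: 17+4 = 21
Eskin - Linby: 16 = 16
Cheapest is Eskin - Linby at 16 km.

16 km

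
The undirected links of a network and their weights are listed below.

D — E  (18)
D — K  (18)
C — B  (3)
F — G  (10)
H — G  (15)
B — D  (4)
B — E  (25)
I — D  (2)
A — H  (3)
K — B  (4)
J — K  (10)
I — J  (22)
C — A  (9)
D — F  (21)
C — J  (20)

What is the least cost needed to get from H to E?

Enumerating some paths:
H - A - C - B - K - D - E: 3+9+3+4+18+18 = 55
H - A - C - B - D - E: 3+9+3+4+18 = 37
H - A - C - B - E: 3+9+3+25 = 40
The minimum is 37 via H - A - C - B - D - E.

37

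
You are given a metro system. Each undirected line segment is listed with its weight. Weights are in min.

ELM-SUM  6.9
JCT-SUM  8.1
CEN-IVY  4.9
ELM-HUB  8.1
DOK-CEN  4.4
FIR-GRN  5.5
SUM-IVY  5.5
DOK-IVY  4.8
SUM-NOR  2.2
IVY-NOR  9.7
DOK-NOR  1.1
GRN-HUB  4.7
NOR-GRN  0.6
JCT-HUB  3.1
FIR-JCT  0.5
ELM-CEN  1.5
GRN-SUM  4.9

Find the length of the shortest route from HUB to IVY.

11.2 min

Candidate routes:
HUB–GRN–NOR–SUM–IVY: 4.7+0.6+2.2+5.5 = 13
HUB–ELM–CEN–IVY: 8.1+1.5+4.9 = 14.5
HUB–GRN–NOR–DOK–IVY: 4.7+0.6+1.1+4.8 = 11.2
Cheapest is HUB–GRN–NOR–DOK–IVY at 11.2 min.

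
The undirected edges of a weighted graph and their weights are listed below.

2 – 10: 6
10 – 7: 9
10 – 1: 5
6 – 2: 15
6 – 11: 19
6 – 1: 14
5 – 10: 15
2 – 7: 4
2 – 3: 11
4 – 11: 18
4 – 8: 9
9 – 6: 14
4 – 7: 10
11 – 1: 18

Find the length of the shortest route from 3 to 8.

Settle nodes by increasing distance from 3:
3: 0
2: 11  (via 3)
7: 15  (via 2)
10: 17  (via 2)
1: 22  (via 10)
4: 25  (via 7)
6: 26  (via 2)
5: 32  (via 10)
8: 34  (via 4)
Shortest route: 3–2–7–4–8 = 34.

34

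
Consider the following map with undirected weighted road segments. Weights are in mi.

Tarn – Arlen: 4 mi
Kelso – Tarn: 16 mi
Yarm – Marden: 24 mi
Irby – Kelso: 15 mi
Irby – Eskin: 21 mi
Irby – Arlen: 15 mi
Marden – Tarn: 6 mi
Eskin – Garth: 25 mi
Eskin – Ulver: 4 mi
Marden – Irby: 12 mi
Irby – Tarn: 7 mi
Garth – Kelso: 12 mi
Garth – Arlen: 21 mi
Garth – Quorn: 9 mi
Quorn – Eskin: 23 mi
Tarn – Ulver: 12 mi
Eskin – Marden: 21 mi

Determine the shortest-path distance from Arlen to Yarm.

34 mi

Candidate routes:
Arlen - Tarn - Marden - Yarm: 4+6+24 = 34
Arlen - Tarn - Irby - Marden - Yarm: 4+7+12+24 = 47
The minimum is 34 mi via Arlen - Tarn - Marden - Yarm.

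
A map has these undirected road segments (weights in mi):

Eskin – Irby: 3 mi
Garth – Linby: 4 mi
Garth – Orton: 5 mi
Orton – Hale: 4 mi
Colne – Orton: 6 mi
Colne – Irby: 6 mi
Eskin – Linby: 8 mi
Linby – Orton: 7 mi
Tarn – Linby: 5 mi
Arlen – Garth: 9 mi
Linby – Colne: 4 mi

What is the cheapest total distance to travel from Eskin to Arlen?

Compare a few routes:
Eskin–Irby–Colne–Linby–Garth–Arlen: 3+6+4+4+9 = 26
Eskin–Linby–Garth–Arlen: 8+4+9 = 21
The minimum is 21 mi via Eskin–Linby–Garth–Arlen.

21 mi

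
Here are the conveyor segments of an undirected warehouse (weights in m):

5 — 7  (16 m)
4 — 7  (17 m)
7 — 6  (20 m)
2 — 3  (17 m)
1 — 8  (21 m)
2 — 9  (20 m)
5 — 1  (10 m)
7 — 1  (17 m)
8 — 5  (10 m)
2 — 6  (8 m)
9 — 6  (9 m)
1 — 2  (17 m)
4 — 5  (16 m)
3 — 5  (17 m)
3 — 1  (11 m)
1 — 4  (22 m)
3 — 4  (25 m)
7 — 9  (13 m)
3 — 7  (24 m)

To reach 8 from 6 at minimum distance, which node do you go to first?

Candidate routes:
6 - 2 - 1 - 8: 8+17+21 = 46
6 - 2 - 1 - 5 - 8: 8+17+10+10 = 45
6 - 9 - 7 - 5 - 8: 9+13+16+10 = 48
6 - 7 - 5 - 8: 20+16+10 = 46
The minimum is 45 m via 6 - 2 - 1 - 5 - 8.
So from 6 the first move is to 2.

2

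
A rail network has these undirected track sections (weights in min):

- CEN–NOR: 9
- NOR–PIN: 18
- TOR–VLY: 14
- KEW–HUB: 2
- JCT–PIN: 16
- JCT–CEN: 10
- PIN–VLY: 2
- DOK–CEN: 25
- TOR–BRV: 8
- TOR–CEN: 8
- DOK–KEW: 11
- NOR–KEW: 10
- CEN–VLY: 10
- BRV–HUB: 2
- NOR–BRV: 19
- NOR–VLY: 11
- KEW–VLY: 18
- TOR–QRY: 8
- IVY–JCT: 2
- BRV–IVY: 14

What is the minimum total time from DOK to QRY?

Candidate routes:
DOK–CEN–TOR–QRY: 25+8+8 = 41
DOK–KEW–NOR–CEN–TOR–QRY: 11+10+9+8+8 = 46
DOK–KEW–HUB–BRV–TOR–QRY: 11+2+2+8+8 = 31
DOK–KEW–VLY–TOR–QRY: 11+18+14+8 = 51
Cheapest is DOK–KEW–HUB–BRV–TOR–QRY at 31 min.

31 min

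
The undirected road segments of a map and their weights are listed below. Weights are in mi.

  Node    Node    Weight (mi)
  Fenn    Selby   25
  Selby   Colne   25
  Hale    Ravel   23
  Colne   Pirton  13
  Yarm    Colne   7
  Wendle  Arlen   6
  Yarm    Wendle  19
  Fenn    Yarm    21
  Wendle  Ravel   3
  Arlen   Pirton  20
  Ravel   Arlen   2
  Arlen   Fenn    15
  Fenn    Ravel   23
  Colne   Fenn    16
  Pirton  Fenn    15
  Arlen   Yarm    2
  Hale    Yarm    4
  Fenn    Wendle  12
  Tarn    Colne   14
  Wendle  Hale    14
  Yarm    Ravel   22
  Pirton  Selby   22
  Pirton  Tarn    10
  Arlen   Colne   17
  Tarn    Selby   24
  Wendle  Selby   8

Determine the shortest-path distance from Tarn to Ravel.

Compare a few routes:
Tarn - Colne - Arlen - Ravel: 14+17+2 = 33
Tarn - Pirton - Arlen - Ravel: 10+20+2 = 32
Tarn - Colne - Yarm - Arlen - Wendle - Ravel: 14+7+2+6+3 = 32
Tarn - Colne - Yarm - Arlen - Ravel: 14+7+2+2 = 25
Cheapest is Tarn - Colne - Yarm - Arlen - Ravel at 25 mi.

25 mi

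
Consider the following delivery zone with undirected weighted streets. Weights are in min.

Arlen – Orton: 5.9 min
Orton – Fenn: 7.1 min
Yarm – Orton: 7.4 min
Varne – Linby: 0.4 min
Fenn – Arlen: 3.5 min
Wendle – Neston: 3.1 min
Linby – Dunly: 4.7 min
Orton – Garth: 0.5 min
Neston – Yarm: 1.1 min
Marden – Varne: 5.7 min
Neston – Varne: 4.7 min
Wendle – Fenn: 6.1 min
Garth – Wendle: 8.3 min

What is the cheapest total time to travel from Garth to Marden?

19.4 min

Settle nodes by increasing distance from Garth:
Garth: 0
Orton: 0.5  (via Garth)
Arlen: 6.4  (via Orton)
Fenn: 7.6  (via Orton)
Yarm: 7.9  (via Orton)
Wendle: 8.3  (via Garth)
Neston: 9  (via Yarm)
Varne: 13.7  (via Neston)
Linby: 14.1  (via Varne)
Dunly: 18.8  (via Linby)
Marden: 19.4  (via Varne)
Shortest route: Garth → Orton → Yarm → Neston → Varne → Marden = 19.4 min.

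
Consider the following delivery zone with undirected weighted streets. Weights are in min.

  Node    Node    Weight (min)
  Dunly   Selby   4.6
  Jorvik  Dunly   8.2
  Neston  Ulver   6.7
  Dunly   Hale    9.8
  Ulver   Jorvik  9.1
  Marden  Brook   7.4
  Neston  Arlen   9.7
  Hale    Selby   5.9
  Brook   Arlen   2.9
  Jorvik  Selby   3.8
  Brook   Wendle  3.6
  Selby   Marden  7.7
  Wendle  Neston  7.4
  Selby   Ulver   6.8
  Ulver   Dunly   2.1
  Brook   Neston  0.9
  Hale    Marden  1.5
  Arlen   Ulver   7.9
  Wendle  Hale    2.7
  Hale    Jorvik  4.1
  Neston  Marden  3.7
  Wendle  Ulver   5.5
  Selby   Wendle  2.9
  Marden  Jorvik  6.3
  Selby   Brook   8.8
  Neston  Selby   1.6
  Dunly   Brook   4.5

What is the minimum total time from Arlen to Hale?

Shortest distances from Arlen:
Arlen: 0
Brook: 2.9  (via Arlen)
Neston: 3.8  (via Brook)
Selby: 5.4  (via Neston)
Wendle: 6.5  (via Brook)
Dunly: 7.4  (via Brook)
Marden: 7.5  (via Neston)
Ulver: 7.9  (via Arlen)
Hale: 9  (via Marden)
Shortest route: Arlen–Brook–Neston–Marden–Hale = 9 min.

9 min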